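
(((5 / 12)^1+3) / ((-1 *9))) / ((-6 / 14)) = 0.89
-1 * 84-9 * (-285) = 2481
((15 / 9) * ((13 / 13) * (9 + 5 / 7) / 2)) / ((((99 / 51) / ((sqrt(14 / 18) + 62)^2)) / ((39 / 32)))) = 20096.98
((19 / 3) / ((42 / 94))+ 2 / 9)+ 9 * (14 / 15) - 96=-23059 / 315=-73.20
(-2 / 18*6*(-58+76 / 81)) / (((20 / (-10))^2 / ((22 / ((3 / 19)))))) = 1325.10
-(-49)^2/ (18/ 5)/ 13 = -12005/ 234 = -51.30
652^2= 425104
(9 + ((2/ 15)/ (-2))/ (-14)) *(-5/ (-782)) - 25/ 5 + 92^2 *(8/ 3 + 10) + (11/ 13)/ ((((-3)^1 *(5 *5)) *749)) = 122445028646221/ 1142150100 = 107205.72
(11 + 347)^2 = 128164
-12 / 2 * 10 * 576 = -34560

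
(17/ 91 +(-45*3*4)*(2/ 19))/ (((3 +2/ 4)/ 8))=-1567312/ 12103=-129.50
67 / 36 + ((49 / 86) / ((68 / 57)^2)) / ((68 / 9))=465834577 / 243370368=1.91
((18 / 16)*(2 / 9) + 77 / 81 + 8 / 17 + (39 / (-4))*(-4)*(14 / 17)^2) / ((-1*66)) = -2633141 / 6179976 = -0.43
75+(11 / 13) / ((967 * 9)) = 8485436 / 113139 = 75.00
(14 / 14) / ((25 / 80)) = 16 / 5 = 3.20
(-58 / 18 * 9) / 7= -29 / 7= -4.14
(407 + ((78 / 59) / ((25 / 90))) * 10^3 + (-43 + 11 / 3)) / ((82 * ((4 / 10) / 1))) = 4537385 / 29028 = 156.31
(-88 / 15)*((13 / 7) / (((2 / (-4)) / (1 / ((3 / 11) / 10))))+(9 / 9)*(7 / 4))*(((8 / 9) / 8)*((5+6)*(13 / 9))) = 1392.43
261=261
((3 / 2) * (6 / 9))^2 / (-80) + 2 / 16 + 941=75289 / 80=941.11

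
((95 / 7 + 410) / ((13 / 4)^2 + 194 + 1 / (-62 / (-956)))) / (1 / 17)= 25000880 / 763777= 32.73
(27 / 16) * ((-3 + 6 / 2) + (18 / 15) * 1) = 81 / 40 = 2.02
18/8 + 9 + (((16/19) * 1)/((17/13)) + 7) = 24411/1292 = 18.89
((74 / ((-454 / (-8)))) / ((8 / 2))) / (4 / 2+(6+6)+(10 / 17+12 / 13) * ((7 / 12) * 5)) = 0.02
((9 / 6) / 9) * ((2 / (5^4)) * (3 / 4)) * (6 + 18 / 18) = 7 / 2500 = 0.00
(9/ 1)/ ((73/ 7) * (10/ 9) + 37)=567/ 3061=0.19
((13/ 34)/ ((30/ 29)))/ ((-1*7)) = -377/ 7140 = -0.05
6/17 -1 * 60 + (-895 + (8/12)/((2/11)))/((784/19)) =-232045/2856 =-81.25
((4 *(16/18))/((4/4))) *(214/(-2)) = -3424/9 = -380.44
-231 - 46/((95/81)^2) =-2386581/9025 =-264.44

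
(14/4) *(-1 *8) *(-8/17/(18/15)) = 560/51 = 10.98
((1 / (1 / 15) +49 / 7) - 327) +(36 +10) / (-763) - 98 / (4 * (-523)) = -243430619 / 798098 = -305.01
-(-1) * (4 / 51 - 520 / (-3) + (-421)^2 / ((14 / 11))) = 33185339 / 238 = 139434.20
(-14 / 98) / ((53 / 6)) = -6 / 371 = -0.02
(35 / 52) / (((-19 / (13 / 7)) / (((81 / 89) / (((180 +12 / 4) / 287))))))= -38745 / 412604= -0.09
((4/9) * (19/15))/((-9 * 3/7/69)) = -12236/1215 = -10.07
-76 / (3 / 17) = -430.67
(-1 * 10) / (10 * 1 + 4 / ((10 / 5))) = -5 / 6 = -0.83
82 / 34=41 / 17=2.41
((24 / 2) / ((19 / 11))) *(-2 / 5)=-264 / 95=-2.78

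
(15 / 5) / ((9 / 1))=1 / 3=0.33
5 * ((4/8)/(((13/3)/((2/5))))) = 0.23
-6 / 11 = -0.55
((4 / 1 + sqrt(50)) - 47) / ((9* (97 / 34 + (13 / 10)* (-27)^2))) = -85 / 16911 + 425* sqrt(2) / 727173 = -0.00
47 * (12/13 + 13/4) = 196.13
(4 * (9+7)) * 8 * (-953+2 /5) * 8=-3901849.60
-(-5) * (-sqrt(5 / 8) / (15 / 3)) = -sqrt(10) / 4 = -0.79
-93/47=-1.98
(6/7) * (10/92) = 15/161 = 0.09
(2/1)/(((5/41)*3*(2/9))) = 123/5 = 24.60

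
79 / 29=2.72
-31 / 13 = -2.38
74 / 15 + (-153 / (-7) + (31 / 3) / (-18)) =49549 / 1890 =26.22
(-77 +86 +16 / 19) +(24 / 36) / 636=178417 / 18126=9.84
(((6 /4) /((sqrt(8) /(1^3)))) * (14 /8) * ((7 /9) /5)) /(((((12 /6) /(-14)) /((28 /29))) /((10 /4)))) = -2401 * sqrt(2) /1392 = -2.44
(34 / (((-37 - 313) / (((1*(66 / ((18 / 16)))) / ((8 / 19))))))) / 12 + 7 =5.87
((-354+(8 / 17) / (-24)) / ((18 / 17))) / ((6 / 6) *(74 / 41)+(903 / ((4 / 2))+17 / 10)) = -3701275 / 5036904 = -0.73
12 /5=2.40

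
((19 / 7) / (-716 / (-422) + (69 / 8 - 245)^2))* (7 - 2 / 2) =1539456 / 5281736621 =0.00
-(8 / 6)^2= -1.78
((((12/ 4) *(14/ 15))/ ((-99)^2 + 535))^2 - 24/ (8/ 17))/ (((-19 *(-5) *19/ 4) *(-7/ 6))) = 102158956653/ 1054557532000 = 0.10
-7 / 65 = -0.11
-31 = -31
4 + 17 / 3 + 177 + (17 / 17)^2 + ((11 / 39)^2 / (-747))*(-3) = 71074930 / 378729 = 187.67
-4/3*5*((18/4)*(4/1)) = -120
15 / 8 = 1.88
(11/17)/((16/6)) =0.24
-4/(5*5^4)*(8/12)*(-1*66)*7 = 1232/3125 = 0.39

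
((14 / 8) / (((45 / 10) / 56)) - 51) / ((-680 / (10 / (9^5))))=263 / 36137988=0.00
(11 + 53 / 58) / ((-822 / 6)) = -0.09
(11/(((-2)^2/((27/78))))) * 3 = 297/104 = 2.86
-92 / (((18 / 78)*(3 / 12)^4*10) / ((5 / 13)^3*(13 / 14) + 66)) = -920182528 / 1365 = -674126.39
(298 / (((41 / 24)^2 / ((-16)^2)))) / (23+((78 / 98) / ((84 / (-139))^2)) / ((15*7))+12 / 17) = 9039623254179840 / 8204942611541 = 1101.73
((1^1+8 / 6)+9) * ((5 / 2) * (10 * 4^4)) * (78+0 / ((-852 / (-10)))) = 5657600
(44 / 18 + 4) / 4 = 29 / 18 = 1.61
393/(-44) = -393/44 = -8.93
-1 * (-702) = 702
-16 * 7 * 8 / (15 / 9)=-537.60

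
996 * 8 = 7968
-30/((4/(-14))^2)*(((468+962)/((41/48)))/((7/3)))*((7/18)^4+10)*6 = -52660658050/3321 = -15856867.83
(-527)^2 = 277729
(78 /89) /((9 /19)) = 494 /267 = 1.85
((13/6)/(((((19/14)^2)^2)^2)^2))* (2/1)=28313393391521824768/865324240702863503043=0.03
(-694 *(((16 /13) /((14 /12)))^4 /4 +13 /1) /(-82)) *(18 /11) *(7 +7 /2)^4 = 230881393519191 /103048088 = 2240520.89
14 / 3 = 4.67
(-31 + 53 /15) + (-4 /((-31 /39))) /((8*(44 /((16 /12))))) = -280789 /10230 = -27.45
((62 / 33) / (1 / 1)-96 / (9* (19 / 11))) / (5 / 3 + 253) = -1347 / 79838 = -0.02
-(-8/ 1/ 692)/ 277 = 2/ 47921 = 0.00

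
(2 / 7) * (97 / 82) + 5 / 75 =1742 / 4305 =0.40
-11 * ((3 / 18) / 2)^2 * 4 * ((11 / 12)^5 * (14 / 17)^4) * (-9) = 4253517961 / 5195674368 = 0.82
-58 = -58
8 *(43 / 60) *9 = 258 / 5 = 51.60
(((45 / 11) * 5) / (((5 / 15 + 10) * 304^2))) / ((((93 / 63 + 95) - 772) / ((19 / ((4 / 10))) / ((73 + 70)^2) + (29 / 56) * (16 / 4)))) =-601107075 / 9141839171305984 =-0.00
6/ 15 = 2/ 5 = 0.40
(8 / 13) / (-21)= -8 / 273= -0.03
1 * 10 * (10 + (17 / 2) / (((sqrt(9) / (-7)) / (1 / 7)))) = 71.67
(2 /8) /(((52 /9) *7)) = 9 /1456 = 0.01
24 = 24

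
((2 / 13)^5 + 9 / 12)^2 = 1241011596049 / 2205735869584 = 0.56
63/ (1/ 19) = 1197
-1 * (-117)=117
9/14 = 0.64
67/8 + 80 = 88.38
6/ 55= 0.11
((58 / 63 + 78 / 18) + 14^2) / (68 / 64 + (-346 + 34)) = -202864 / 313425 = -0.65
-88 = -88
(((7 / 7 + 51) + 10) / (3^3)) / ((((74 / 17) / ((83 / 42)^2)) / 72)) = 7261006 / 48951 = 148.33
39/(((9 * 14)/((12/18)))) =13/63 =0.21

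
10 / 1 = 10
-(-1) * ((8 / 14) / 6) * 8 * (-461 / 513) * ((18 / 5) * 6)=-29504 / 1995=-14.79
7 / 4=1.75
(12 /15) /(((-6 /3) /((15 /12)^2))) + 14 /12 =13 /24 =0.54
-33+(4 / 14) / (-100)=-11551 / 350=-33.00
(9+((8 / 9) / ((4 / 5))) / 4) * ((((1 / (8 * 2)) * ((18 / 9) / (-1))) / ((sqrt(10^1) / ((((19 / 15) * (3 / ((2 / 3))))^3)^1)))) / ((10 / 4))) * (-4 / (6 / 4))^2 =-193.19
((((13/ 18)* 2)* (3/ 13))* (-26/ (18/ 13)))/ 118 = -169/ 3186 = -0.05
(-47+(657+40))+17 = 667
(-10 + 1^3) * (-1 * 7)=63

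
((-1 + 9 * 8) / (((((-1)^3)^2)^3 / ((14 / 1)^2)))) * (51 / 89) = 709716 / 89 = 7974.34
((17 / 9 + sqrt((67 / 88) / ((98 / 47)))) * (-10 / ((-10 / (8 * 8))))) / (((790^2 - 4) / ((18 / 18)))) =sqrt(34639) / 3003462 + 34 / 175527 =0.00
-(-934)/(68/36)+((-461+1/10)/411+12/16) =69045419/139740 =494.10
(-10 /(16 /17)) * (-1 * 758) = 32215 /4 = 8053.75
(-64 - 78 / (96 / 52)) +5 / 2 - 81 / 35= -14849 / 140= -106.06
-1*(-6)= 6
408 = 408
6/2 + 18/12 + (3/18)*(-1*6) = 7/2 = 3.50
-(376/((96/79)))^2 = -13786369/144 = -95738.67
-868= -868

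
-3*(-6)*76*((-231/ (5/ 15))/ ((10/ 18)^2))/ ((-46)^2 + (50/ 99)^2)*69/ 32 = -6491332329867/ 2074141600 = -3129.65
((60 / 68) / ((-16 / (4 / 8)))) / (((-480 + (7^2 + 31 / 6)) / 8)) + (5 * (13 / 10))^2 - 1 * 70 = -964239 / 34748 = -27.75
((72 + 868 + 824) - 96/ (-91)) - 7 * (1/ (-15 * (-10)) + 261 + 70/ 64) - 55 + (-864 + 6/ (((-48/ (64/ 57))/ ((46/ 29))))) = -39666368489/ 40112800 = -988.87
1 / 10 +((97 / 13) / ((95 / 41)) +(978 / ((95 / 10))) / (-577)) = 4477697 / 1425190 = 3.14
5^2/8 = 25/8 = 3.12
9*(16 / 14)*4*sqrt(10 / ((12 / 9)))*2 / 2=144*sqrt(30) / 7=112.67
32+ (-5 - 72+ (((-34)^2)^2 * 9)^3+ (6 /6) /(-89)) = 154833360378692089610330 /89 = 1739700678412270669778.99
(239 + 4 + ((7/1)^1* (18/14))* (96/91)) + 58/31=717565/2821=254.37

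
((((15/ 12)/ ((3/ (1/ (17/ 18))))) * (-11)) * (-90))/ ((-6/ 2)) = -2475/ 17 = -145.59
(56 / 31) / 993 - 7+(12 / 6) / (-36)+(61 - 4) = 9224975 / 184698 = 49.95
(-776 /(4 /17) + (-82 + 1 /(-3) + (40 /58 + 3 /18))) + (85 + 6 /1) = -572195 /174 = -3288.48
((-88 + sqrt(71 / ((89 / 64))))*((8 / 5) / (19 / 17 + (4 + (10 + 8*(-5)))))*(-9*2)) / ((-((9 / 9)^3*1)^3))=23936 / 235 - 2176*sqrt(6319) / 20915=93.58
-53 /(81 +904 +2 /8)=-212 /3941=-0.05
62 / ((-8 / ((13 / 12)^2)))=-5239 / 576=-9.10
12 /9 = 4 /3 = 1.33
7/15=0.47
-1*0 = 0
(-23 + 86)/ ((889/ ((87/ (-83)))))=-783/ 10541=-0.07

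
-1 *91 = -91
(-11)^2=121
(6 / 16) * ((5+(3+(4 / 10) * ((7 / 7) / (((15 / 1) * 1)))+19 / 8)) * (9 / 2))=56169 / 3200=17.55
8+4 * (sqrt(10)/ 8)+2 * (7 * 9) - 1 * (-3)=sqrt(10)/ 2+137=138.58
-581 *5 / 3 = -968.33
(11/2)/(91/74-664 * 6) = -407/294725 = -0.00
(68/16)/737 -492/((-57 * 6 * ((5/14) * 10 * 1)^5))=0.01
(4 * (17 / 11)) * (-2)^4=1088 / 11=98.91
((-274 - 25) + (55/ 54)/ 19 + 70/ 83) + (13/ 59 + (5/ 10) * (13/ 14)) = -20920561033/ 70340508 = -297.42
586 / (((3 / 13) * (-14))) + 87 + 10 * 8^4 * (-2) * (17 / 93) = -3269974 / 217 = -15069.00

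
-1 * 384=-384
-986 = -986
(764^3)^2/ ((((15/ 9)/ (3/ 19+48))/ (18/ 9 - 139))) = -14957295131214428295168/ 19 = -787226059537601489219.37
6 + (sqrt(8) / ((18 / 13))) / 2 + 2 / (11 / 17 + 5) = 13 * sqrt(2) / 18 + 305 / 48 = 7.38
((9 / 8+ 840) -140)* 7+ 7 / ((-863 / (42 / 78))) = 440491205 / 89752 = 4907.87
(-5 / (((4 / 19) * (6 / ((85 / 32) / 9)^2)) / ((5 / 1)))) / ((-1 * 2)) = 3431875 / 3981312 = 0.86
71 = 71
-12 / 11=-1.09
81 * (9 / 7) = 729 / 7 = 104.14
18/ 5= 3.60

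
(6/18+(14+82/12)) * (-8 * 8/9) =-4064/27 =-150.52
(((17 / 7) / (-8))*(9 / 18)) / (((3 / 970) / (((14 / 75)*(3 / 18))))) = -1649 / 1080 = -1.53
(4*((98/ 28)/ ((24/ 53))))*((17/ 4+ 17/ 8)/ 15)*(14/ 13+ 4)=69377/ 1040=66.71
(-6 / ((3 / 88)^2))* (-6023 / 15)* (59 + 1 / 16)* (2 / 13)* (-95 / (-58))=11631376680 / 377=30852458.04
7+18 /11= 8.64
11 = 11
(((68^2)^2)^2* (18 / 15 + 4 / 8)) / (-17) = -228581619826688 / 5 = -45716323965337.60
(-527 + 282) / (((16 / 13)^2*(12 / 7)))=-289835 / 3072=-94.35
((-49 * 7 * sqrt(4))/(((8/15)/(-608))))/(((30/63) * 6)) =273714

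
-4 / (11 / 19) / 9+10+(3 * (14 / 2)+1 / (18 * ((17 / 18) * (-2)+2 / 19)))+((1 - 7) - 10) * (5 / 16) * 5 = 314099 / 60390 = 5.20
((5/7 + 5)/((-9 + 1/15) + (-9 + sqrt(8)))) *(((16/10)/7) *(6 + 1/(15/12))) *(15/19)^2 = -395107200/1248153529- 44064000 *sqrt(2)/1248153529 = -0.37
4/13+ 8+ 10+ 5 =303/13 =23.31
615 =615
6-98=-92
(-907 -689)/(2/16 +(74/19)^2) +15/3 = -1462801/14723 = -99.35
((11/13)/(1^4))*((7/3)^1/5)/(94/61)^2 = 286517/1723020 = 0.17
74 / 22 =37 / 11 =3.36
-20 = -20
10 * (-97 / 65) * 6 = -1164 / 13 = -89.54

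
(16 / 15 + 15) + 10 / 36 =1471 / 90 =16.34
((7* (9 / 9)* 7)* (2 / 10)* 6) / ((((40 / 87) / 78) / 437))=217962927 / 50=4359258.54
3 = 3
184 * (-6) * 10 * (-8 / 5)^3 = 1130496 / 25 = 45219.84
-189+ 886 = 697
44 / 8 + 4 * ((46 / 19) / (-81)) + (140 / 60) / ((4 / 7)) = 58259 / 6156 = 9.46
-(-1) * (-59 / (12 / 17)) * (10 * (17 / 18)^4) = -418857815 / 629856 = -665.01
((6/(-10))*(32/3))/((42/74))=-1184/105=-11.28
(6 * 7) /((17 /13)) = 546 /17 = 32.12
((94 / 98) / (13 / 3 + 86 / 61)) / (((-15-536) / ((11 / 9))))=-31537 / 85127847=-0.00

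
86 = 86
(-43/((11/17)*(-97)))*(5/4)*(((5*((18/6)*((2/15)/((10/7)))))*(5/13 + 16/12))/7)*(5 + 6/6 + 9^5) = 17376.40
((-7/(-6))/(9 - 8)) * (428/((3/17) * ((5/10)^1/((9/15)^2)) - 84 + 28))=-50932/5687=-8.96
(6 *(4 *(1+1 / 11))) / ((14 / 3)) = 432 / 77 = 5.61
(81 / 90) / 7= 9 / 70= 0.13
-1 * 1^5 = -1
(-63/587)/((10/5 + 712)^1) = -3/19958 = -0.00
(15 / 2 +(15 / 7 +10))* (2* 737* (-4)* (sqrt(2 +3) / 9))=-810700* sqrt(5) / 63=-28774.29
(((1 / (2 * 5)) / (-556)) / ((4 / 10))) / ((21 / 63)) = -3 / 2224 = -0.00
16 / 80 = 1 / 5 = 0.20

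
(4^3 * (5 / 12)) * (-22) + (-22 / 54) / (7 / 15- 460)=-36394985 / 62037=-586.67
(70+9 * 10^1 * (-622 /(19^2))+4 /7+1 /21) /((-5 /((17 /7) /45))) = 10883689 /11940075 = 0.91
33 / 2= 16.50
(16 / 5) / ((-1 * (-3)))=16 / 15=1.07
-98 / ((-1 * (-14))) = -7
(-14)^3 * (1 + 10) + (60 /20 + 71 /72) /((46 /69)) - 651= -1479793 /48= -30829.02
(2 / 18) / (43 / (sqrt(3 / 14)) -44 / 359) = 7898 / 5004311637 + 5541883*sqrt(42) / 30025869822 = 0.00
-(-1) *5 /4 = 5 /4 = 1.25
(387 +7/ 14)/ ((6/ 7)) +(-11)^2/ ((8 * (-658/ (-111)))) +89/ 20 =36249337/ 78960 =459.08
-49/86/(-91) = 7/1118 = 0.01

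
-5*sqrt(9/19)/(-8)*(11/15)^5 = 161051*sqrt(19)/7695000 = 0.09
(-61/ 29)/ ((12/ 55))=-3355/ 348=-9.64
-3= -3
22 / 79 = 0.28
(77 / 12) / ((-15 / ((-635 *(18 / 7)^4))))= 4073652 / 343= 11876.54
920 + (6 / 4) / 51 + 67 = 33559 / 34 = 987.03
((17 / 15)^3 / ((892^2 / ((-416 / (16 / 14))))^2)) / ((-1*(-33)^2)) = -40684553 / 145425676171446000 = -0.00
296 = 296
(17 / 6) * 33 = 187 / 2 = 93.50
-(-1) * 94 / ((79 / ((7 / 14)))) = 47 / 79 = 0.59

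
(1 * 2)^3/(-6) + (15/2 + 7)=79/6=13.17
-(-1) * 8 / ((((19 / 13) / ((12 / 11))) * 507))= 32 / 2717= 0.01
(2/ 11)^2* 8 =0.26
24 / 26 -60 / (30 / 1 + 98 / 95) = -1.01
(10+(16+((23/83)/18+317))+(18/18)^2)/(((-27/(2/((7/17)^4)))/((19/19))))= -886.44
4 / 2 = 2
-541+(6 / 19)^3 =-3710503 / 6859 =-540.97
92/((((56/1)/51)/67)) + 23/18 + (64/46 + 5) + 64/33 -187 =86648410/15939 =5436.25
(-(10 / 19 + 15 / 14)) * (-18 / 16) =3825 / 2128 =1.80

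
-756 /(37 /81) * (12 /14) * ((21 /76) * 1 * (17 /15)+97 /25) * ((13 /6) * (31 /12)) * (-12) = 399533.60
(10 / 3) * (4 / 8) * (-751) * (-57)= 71345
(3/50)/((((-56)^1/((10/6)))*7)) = -1/3920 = -0.00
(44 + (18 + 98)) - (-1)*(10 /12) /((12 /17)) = 11605 /72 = 161.18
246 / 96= 41 / 16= 2.56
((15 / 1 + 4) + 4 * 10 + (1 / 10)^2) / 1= 5901 / 100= 59.01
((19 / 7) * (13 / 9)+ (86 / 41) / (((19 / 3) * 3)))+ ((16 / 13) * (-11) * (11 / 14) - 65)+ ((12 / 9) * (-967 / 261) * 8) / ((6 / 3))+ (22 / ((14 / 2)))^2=-31661823002 / 388542609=-81.49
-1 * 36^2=-1296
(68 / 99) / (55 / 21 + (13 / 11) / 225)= 5950 / 22733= 0.26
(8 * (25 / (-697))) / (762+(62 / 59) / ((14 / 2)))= -10325 / 27424162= -0.00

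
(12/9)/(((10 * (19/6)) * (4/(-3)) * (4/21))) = -0.17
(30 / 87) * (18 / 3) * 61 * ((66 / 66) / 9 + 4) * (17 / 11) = 767380 / 957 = 801.86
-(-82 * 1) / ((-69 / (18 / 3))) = -164 / 23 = -7.13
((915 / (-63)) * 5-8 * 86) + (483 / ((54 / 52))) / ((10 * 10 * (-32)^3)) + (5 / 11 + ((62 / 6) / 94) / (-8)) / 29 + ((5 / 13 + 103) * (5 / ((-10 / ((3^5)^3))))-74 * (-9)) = -741728210.30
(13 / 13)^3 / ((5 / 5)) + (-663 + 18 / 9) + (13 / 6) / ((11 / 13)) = -43391 / 66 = -657.44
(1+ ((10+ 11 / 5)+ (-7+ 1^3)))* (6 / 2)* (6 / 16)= 81 / 10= 8.10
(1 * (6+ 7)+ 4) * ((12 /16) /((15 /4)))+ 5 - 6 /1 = 12 /5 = 2.40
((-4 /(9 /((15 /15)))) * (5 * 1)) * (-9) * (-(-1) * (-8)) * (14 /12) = -560 /3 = -186.67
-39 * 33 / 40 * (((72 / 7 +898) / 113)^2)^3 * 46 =-488843149021110251991816336 / 1224697708713481205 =-399154130.48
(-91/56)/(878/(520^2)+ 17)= -219700/2298839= -0.10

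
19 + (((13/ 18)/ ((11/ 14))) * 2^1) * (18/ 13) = 237/ 11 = 21.55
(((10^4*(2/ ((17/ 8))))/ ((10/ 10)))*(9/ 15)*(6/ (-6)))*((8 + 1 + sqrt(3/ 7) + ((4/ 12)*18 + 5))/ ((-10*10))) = 960*sqrt(21)/ 119 + 19200/ 17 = 1166.38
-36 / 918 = -0.04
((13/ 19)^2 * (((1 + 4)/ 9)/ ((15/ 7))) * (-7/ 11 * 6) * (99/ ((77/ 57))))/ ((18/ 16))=-30.19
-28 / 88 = -0.32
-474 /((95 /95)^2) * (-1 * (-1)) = -474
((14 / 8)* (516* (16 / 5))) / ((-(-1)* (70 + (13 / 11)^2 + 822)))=249744 / 77215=3.23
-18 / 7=-2.57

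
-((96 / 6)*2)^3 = -32768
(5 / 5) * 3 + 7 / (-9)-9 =-61 / 9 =-6.78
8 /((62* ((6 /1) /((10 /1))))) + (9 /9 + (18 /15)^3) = 34213 /11625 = 2.94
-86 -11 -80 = -177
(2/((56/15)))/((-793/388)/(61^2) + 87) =88755/14413721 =0.01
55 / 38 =1.45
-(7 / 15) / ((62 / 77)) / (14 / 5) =-77 / 372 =-0.21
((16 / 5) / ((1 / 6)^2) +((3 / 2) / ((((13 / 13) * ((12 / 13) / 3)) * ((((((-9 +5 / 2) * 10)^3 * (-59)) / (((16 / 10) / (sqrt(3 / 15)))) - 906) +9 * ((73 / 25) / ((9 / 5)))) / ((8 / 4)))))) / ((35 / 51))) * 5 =1611375918750 * sqrt(5) / 229716504582969523 +132316706640499643088 / 229716504582969523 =576.00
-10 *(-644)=6440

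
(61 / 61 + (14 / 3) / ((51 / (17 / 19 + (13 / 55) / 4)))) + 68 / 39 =3922649 / 1385670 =2.83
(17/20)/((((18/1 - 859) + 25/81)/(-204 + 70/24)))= 58293/286720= 0.20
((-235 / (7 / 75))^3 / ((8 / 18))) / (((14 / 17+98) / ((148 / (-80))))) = 413256095859375 / 614656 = 672337203.02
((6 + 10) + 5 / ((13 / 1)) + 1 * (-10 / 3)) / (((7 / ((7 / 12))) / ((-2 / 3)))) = -509 / 702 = -0.73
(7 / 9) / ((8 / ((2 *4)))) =7 / 9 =0.78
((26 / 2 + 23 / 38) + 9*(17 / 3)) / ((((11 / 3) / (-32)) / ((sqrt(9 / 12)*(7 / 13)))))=-412440*sqrt(3) / 2717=-262.92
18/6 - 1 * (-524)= 527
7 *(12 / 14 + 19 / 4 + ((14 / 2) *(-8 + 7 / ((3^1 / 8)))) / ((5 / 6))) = 13329 / 20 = 666.45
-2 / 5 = -0.40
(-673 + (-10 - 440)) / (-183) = 1123 / 183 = 6.14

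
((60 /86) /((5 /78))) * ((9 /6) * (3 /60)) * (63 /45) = 2457 /2150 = 1.14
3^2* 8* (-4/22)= -13.09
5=5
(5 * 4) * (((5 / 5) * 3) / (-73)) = -60 / 73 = -0.82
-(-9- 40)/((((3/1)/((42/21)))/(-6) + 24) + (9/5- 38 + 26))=980/271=3.62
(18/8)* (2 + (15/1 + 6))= 207/4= 51.75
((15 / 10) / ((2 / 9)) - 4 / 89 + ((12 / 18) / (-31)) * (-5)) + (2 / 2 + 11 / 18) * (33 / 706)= 6.89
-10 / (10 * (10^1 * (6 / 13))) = -13 / 60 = -0.22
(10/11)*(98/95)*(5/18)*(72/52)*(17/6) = 8330/8151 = 1.02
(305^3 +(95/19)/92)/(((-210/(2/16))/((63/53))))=-1566168903/78016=-20074.97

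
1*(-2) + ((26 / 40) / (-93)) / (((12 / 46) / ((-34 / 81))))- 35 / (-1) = 14920423 / 451980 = 33.01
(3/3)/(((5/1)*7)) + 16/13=1.26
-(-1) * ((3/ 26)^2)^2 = 81/ 456976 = 0.00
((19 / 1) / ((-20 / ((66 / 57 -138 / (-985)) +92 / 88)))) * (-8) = 964869 / 54175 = 17.81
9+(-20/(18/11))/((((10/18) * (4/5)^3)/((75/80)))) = -16017/512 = -31.28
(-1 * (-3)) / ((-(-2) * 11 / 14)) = 21 / 11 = 1.91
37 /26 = 1.42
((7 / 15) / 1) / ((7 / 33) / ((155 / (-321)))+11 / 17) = 40579 / 18066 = 2.25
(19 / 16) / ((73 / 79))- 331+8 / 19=-329.29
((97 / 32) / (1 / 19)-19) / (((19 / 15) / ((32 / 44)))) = 975 / 44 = 22.16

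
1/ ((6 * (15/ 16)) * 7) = 8/ 315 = 0.03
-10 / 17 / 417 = -10 / 7089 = -0.00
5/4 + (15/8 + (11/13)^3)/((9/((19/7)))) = 316081/158184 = 2.00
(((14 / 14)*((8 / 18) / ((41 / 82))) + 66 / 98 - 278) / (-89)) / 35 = 121909 / 1373715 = 0.09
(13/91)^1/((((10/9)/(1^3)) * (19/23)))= 207/1330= 0.16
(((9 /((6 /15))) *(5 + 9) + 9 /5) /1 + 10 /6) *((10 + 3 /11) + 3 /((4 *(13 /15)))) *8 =28376.94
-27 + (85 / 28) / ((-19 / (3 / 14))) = -201351 / 7448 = -27.03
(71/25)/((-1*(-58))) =71/1450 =0.05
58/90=29/45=0.64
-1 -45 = -46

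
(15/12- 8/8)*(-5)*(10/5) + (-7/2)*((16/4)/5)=-53/10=-5.30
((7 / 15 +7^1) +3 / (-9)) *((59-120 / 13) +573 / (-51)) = 911212 / 3315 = 274.88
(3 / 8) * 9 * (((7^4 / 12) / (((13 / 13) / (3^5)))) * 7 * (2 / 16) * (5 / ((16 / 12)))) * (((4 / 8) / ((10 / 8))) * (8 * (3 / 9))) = 36756909 / 64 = 574326.70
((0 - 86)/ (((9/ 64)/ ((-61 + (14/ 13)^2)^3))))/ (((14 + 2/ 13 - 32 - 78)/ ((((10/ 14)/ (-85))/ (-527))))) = -21.80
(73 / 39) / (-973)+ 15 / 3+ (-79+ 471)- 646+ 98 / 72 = -112766711 / 455364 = -247.64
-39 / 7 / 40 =-39 / 280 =-0.14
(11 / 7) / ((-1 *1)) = -11 / 7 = -1.57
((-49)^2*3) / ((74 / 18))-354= 1398.08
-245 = -245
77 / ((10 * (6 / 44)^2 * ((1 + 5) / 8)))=74536 / 135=552.12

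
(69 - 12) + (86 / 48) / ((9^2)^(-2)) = 94497 / 8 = 11812.12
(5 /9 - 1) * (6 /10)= -4 /15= -0.27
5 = 5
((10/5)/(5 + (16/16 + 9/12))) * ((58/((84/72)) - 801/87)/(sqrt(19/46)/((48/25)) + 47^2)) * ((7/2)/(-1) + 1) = -1426042746880/104985124143487 + 21928000 * sqrt(874)/314955372430461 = -0.01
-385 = -385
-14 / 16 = -7 / 8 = -0.88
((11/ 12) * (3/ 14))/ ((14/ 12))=33/ 196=0.17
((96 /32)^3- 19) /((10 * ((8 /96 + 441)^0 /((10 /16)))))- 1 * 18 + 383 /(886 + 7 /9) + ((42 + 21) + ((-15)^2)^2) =50670.93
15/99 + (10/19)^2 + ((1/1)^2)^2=17018/11913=1.43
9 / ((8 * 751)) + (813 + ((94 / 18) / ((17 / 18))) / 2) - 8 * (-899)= 817881209 / 102136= 8007.77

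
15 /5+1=4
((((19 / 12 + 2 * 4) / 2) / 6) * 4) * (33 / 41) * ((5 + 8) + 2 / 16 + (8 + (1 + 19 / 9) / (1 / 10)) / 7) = 11930215 / 247968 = 48.11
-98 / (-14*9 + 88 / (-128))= 1568 / 2027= 0.77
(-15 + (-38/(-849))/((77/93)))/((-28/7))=325687/87164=3.74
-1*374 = -374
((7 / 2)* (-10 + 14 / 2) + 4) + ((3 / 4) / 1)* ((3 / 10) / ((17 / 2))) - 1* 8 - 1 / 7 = -34787 / 2380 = -14.62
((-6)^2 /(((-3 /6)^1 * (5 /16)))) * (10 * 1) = -2304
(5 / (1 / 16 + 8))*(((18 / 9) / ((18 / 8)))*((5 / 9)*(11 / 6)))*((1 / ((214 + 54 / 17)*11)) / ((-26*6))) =-1700 / 1128397959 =-0.00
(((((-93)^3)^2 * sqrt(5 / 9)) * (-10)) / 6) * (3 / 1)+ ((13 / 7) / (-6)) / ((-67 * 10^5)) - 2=-2411190051613.71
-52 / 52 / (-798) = 1 / 798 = 0.00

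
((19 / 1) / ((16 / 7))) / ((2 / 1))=133 / 32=4.16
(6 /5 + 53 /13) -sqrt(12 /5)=343 /65 -2*sqrt(15) /5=3.73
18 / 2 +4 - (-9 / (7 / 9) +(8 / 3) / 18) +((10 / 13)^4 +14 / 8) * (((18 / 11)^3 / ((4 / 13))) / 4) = 141042498083 / 4421400984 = 31.90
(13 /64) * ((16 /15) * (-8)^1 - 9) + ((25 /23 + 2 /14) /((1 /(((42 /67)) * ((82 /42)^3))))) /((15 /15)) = 1104066143 /507420480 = 2.18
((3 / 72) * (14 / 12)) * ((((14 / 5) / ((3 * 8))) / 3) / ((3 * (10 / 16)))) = 0.00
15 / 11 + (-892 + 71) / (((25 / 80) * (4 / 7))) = -252793 / 55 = -4596.24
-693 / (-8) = 693 / 8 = 86.62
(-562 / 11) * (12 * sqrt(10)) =-6744 * sqrt(10) / 11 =-1938.76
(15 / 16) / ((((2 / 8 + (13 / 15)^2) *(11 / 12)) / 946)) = 870750 / 901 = 966.43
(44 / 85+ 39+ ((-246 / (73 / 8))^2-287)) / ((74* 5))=108553098 / 83798525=1.30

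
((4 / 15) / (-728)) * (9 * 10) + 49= 4456 / 91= 48.97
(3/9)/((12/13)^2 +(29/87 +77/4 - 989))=-676/1964249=-0.00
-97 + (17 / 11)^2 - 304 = -398.61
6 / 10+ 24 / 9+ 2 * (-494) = -14771 / 15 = -984.73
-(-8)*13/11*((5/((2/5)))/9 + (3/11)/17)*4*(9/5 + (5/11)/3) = 316729504/3054645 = 103.69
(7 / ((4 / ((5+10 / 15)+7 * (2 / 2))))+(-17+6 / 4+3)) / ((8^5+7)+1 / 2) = 58 / 196653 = 0.00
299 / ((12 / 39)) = 3887 / 4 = 971.75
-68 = -68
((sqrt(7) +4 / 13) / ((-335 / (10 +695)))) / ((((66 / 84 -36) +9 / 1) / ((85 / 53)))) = 671160 / 16941821 +167790 * sqrt(7) / 1303217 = 0.38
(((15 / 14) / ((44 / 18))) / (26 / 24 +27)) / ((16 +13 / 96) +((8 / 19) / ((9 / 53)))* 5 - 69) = -443232 / 1149203363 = -0.00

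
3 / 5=0.60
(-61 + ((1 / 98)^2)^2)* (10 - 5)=-28132228875 / 92236816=-305.00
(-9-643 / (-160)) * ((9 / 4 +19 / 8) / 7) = -29489 / 8960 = -3.29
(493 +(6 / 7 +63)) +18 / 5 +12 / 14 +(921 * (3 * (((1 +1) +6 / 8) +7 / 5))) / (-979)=75328433 / 137060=549.60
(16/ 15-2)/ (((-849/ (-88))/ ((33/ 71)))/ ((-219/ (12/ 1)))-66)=247324/ 17790735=0.01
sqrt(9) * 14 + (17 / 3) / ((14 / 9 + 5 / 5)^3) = 515145 / 12167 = 42.34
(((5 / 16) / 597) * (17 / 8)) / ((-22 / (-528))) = 85 / 3184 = 0.03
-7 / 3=-2.33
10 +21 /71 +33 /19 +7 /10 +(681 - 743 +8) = -556697 /13490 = -41.27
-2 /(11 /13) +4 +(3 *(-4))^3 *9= -171054 /11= -15550.36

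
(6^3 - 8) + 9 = 217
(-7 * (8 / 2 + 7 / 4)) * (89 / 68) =-14329 / 272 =-52.68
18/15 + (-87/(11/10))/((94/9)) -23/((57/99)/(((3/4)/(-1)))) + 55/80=19076653/785840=24.28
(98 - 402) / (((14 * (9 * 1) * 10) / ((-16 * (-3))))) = -1216 / 105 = -11.58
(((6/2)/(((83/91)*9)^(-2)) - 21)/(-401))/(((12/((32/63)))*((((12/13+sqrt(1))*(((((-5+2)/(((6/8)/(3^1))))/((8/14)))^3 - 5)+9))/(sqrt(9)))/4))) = 16001344/1241404662225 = 0.00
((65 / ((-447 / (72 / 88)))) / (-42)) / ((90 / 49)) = 91 / 59004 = 0.00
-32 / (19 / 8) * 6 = -1536 / 19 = -80.84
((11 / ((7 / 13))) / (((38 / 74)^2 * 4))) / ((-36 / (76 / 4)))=-195767 / 19152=-10.22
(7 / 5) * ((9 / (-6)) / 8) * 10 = -21 / 8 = -2.62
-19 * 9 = -171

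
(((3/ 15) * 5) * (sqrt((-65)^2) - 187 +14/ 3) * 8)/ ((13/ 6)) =-5632/ 13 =-433.23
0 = 0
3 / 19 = 0.16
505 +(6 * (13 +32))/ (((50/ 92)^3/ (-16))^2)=130997338493429/ 48828125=2682825.49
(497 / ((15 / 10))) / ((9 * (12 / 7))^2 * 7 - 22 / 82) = 285278 / 1434441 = 0.20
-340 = -340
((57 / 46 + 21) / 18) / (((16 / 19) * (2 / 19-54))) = -123101 / 4521984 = -0.03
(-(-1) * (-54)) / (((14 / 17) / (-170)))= 78030 / 7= 11147.14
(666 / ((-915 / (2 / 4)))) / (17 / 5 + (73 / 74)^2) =-607836 / 7303957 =-0.08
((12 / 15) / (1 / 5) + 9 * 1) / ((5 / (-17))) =-221 / 5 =-44.20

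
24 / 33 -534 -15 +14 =-5877 / 11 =-534.27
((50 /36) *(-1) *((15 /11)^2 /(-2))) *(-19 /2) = -11875 /968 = -12.27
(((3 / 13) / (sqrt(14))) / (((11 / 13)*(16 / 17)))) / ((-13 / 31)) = -0.18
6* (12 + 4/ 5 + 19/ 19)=82.80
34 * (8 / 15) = 272 / 15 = 18.13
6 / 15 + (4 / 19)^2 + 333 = 333.44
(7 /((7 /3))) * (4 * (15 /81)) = 20 /9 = 2.22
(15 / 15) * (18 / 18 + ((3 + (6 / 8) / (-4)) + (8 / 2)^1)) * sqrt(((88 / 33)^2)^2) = 500 / 9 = 55.56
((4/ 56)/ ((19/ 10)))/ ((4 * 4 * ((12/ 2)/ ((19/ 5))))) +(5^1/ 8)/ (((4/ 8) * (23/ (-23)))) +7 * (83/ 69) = 36949/ 5152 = 7.17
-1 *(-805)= 805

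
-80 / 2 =-40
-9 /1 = -9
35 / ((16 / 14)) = 245 / 8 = 30.62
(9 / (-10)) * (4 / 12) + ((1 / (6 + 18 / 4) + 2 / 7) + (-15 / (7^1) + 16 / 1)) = 13.94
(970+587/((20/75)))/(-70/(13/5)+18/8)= -164905/1283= -128.53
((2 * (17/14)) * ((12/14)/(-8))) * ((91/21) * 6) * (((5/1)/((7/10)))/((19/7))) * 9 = -160.23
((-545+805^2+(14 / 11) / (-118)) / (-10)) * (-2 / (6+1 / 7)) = 2941501591 / 139535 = 21080.74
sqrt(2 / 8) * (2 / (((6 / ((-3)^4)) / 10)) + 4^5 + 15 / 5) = 1297 / 2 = 648.50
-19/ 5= -3.80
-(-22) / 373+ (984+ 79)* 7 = 2775515 / 373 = 7441.06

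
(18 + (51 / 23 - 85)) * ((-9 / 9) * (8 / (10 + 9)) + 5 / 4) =-46935 / 874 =-53.70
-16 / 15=-1.07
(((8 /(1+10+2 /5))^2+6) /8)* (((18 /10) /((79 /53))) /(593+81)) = 558991 /384436120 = 0.00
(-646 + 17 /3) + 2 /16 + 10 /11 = -168775 /264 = -639.30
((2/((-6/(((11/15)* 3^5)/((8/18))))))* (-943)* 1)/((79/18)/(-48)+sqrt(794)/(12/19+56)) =310322.76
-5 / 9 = -0.56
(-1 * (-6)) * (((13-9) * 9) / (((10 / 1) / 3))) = 324 / 5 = 64.80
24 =24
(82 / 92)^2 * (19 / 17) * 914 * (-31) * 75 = -33935985975 / 17986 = -1886800.07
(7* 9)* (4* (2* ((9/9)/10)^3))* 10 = 126/25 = 5.04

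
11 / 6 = 1.83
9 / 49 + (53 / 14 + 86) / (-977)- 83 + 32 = -4874259 / 95746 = -50.91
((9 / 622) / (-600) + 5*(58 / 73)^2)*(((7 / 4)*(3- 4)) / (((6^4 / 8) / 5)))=-14646744091 / 85915416960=-0.17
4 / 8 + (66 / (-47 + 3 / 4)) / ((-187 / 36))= 0.77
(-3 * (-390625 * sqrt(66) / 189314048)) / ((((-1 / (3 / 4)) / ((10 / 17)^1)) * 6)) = -5859375 * sqrt(66) / 12873355264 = -0.00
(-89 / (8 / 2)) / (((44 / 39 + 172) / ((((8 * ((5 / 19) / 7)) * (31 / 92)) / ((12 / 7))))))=-179335 / 23604992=-0.01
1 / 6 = 0.17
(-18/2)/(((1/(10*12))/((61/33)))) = -21960/11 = -1996.36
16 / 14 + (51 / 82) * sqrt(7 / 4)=51 * sqrt(7) / 164 + 8 / 7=1.97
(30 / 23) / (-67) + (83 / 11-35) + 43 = 263181 / 16951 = 15.53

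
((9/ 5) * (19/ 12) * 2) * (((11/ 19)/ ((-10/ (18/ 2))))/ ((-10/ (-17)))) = -5049/ 1000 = -5.05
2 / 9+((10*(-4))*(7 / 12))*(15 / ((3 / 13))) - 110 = -14638 / 9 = -1626.44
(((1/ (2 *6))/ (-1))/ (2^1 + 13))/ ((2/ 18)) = -1/ 20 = -0.05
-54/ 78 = -9/ 13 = -0.69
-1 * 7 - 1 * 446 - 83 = -536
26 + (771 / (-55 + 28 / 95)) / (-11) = 1559587 / 57167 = 27.28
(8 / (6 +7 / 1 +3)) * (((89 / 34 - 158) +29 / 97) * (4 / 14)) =-511465 / 23086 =-22.15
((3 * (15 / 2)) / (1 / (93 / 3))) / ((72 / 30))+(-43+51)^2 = 2837 / 8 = 354.62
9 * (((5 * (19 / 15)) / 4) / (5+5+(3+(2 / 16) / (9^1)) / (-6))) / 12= 513 / 4103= 0.13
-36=-36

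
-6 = -6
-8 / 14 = -4 / 7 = -0.57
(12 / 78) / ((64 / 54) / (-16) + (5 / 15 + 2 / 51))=0.52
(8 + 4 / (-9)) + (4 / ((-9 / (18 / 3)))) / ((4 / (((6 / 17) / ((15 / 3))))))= 5744 / 765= 7.51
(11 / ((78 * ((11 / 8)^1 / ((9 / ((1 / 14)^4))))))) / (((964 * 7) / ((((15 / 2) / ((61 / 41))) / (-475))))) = -1012536 / 18155735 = -0.06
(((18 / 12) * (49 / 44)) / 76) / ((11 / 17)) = 2499 / 73568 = 0.03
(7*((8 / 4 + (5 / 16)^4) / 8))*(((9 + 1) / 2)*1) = 4609395 / 524288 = 8.79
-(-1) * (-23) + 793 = 770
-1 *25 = -25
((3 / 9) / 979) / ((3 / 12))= 4 / 2937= 0.00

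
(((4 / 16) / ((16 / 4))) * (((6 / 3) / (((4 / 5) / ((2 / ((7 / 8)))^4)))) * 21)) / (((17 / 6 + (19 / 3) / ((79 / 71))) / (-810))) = -1310515200 / 154007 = -8509.45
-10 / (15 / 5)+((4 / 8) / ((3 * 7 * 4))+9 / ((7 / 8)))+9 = 383 / 24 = 15.96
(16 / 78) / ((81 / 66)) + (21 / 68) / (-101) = 1186655 / 7232004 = 0.16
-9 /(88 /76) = -171 /22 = -7.77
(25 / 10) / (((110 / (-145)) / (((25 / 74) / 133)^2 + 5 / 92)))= -4389714775 / 24506835892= -0.18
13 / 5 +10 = 63 / 5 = 12.60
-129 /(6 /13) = -559 /2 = -279.50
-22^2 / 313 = -484 / 313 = -1.55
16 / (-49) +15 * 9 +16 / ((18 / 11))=144.45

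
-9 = -9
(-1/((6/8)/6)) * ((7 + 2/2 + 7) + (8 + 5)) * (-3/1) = 672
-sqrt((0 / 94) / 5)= 0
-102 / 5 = -20.40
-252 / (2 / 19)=-2394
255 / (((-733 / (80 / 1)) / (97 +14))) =-2264400 / 733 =-3089.22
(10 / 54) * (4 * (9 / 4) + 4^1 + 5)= 10 / 3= 3.33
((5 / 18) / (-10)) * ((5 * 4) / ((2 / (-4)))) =10 / 9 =1.11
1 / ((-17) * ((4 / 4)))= -1 / 17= -0.06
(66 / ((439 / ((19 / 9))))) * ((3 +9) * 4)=6688 / 439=15.23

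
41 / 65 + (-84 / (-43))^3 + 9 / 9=46953502 / 5167955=9.09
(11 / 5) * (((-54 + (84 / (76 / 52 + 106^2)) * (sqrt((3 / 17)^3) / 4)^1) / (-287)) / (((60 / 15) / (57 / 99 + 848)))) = 6147 / 70 - 26637 * sqrt(51) / 844382860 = 87.81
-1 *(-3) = 3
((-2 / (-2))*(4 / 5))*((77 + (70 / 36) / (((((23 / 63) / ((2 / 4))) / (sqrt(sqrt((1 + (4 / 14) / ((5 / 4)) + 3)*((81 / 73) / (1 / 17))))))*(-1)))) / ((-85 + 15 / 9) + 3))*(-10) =6.88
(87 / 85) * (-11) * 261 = -249777 / 85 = -2938.55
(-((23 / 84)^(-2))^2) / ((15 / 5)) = -16595712 / 279841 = -59.30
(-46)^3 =-97336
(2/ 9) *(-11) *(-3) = 22/ 3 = 7.33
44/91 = 0.48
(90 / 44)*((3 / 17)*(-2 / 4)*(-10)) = 675 / 374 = 1.80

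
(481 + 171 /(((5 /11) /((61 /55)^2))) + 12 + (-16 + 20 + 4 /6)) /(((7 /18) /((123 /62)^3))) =789887798091 /40962625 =19283.13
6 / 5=1.20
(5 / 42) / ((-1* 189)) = -5 / 7938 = -0.00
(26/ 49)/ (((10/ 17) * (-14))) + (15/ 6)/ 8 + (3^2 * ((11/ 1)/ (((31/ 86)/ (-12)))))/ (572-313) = -392690931/ 31473680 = -12.48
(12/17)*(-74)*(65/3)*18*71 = -24588720/17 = -1446395.29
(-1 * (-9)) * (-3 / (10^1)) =-27 / 10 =-2.70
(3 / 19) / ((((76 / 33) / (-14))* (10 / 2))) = -693 / 3610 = -0.19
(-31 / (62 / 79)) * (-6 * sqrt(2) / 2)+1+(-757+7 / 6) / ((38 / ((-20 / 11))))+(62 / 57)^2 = 1370498 / 35739+237 * sqrt(2) / 2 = 205.93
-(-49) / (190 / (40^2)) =412.63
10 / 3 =3.33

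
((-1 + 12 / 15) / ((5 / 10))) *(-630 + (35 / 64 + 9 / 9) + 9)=7929 / 32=247.78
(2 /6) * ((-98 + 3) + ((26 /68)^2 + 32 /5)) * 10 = -294.85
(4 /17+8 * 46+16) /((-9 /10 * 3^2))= -65320 /1377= -47.44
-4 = -4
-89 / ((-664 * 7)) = 89 / 4648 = 0.02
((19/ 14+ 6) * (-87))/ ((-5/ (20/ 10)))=256.03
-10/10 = -1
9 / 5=1.80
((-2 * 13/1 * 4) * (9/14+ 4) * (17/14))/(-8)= 14365/196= 73.29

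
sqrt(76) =2 *sqrt(19) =8.72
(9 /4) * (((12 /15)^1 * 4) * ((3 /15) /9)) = 4 /25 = 0.16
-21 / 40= -0.52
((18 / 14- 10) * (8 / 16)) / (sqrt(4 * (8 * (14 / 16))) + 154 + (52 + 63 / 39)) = -2140307 / 101918166 + 10309 * sqrt(7) / 50959083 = -0.02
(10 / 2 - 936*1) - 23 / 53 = -49366 / 53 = -931.43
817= 817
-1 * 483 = -483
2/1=2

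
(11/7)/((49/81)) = 891/343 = 2.60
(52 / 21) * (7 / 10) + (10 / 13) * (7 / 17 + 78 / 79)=735784 / 261885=2.81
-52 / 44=-13 / 11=-1.18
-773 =-773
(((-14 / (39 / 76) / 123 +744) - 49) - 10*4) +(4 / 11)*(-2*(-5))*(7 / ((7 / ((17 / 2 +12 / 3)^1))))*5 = 46543181 / 52767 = 882.05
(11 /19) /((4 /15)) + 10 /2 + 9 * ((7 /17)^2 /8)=323389 /43928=7.36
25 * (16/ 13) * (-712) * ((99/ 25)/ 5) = -1127808/ 65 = -17350.89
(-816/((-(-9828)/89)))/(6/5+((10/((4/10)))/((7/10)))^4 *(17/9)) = -5189590/2158203967751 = -0.00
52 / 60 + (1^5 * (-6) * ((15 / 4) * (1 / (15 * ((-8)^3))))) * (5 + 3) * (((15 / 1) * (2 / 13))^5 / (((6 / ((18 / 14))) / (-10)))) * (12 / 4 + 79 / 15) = -1025540462 / 38985765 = -26.31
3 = 3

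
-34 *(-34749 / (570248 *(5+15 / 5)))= 34749 / 134176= 0.26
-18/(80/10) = -9/4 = -2.25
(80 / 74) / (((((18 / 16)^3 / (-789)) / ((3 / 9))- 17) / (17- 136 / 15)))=-0.50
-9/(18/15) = -15/2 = -7.50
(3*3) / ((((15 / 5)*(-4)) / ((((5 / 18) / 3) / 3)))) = -5 / 216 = -0.02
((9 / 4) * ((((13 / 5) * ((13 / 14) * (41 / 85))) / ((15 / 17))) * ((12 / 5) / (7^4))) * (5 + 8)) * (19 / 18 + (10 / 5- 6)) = -4774081 / 42017500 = -0.11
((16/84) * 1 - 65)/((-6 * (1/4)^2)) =10888/63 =172.83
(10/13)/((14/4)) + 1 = 111/91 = 1.22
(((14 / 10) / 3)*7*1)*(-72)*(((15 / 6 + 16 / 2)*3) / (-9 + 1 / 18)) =95256 / 115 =828.31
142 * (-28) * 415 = -1650040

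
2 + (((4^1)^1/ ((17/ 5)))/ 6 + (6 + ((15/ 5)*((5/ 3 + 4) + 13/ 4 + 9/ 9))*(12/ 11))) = 22805/ 561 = 40.65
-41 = -41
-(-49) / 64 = 49 / 64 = 0.77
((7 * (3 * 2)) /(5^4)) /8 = 0.01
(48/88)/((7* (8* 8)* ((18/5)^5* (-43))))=-3125/66734502912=-0.00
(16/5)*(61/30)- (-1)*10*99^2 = 7351238/75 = 98016.51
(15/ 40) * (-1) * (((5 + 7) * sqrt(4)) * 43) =-387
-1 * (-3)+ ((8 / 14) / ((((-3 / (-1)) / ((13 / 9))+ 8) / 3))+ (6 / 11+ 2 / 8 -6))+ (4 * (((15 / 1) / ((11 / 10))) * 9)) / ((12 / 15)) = 24676915 / 40348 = 611.60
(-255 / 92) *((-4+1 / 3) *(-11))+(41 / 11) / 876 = -12387811 / 110814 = -111.79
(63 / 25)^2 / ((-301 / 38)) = -0.80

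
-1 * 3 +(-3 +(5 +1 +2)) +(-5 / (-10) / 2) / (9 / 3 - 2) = 9 / 4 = 2.25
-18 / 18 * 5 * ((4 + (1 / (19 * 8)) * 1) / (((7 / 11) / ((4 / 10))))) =-957 / 76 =-12.59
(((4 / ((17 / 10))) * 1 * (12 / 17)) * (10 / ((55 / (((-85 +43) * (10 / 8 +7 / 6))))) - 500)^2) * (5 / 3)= 26019367200 / 34969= 744069.52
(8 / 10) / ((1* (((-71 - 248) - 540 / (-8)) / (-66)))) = 528 / 2515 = 0.21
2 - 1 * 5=-3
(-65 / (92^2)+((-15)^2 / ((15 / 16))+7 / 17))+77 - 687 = -53180417 / 143888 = -369.60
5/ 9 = 0.56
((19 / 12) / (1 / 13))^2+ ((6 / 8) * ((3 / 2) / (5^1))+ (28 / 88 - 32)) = 392.22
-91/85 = -1.07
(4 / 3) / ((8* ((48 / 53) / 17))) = 3.13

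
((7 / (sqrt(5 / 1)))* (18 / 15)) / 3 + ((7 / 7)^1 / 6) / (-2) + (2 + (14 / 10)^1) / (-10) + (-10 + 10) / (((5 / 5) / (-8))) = -127 / 300 + 14* sqrt(5) / 25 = 0.83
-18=-18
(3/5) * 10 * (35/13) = 210/13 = 16.15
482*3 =1446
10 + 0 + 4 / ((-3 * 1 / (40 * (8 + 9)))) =-2690 / 3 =-896.67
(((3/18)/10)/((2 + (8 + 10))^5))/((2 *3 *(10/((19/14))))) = 19/161280000000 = 0.00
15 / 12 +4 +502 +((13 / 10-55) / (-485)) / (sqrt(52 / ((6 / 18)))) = 179 * sqrt(39) / 126100 +2029 / 4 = 507.26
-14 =-14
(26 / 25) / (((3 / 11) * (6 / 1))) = 0.64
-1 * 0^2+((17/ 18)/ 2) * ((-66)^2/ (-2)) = -1028.50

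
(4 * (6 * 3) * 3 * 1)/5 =216/5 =43.20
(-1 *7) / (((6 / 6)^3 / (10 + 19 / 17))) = -1323 / 17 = -77.82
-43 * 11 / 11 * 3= -129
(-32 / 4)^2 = 64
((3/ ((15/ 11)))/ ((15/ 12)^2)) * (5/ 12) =44/ 75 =0.59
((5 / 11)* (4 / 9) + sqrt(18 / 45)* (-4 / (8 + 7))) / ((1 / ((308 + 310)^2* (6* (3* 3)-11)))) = 547950.92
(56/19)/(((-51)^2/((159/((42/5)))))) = 1060/49419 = 0.02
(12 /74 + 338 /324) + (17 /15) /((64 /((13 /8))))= 9468779 /7672320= 1.23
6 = 6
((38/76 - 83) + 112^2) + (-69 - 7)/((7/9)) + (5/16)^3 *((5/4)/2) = 2835960087/229376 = 12363.80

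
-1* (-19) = 19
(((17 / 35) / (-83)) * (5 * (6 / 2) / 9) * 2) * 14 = -68 / 249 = -0.27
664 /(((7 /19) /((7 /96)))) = 1577 /12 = 131.42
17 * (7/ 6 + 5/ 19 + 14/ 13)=63155/ 1482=42.61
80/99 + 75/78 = 4555/2574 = 1.77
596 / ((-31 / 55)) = -32780 / 31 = -1057.42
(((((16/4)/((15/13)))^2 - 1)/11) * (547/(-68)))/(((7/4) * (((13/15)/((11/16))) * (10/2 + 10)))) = -1356013/5569200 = -0.24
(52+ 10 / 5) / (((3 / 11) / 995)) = 197010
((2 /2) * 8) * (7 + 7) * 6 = 672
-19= -19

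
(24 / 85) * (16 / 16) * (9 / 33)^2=216 / 10285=0.02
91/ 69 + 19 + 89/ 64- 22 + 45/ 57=41863/ 83904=0.50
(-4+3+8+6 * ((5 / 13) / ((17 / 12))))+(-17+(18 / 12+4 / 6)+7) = 0.80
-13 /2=-6.50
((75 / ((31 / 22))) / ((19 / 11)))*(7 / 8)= 63525 / 2356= 26.96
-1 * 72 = -72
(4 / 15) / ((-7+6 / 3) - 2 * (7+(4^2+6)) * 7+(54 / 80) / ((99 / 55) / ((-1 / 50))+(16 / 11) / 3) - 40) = -94528 / 159873153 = -0.00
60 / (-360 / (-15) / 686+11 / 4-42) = -82320 / 53803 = -1.53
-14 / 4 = -7 / 2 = -3.50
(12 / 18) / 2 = 1 / 3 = 0.33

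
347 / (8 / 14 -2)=-2429 / 10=-242.90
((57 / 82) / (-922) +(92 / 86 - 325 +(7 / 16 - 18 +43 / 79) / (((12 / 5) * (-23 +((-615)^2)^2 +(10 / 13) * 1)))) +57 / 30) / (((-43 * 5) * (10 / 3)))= 858468935043097563894559 / 1910487176487629243072000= 0.45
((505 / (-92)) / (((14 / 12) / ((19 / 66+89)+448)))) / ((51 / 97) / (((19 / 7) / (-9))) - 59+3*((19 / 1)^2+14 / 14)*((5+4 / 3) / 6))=-99012253845 / 42519776068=-2.33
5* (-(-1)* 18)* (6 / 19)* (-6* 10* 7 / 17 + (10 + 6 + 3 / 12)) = -77625 / 323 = -240.33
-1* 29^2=-841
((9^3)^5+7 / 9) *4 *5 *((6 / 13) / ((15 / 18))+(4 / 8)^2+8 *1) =1413854404093960024 / 39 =36252677028050257.03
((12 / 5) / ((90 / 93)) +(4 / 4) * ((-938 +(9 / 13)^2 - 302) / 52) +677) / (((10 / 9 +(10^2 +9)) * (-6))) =-432134343 / 435445400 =-0.99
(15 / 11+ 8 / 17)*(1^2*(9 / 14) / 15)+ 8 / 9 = 16283 / 16830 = 0.97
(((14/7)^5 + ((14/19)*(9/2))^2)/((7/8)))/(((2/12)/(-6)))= -4470048/2527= -1768.91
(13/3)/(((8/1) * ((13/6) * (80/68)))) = 17/80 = 0.21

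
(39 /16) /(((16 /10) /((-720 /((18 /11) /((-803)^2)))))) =-6915576525 /16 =-432223532.81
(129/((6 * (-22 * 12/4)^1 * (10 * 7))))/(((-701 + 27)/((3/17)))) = 43/35290640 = 0.00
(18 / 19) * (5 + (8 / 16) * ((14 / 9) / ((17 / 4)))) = 1586 / 323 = 4.91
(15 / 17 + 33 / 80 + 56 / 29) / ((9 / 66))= 1399519 / 59160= 23.66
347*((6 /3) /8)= 347 /4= 86.75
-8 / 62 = -4 / 31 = -0.13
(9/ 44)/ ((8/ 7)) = 63/ 352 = 0.18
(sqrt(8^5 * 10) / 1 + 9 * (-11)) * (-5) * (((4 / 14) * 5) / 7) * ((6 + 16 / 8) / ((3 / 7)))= 13200 / 7 - 102400 * sqrt(5) / 21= -9017.78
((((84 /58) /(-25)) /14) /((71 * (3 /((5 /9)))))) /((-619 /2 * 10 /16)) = 16 /286767225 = 0.00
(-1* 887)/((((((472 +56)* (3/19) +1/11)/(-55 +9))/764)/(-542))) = -3531184282384/17443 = -202441339.36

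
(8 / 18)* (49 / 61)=196 / 549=0.36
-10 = -10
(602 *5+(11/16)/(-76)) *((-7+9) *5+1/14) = 516081009/17024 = 30314.91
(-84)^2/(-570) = -1176/95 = -12.38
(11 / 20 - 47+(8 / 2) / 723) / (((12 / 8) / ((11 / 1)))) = -7387457 / 21690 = -340.59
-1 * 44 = -44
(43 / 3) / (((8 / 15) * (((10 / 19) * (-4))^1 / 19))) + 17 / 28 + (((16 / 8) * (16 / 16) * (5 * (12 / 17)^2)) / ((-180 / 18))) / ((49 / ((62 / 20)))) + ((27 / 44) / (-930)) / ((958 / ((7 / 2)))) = -179100820493923 / 740173945280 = -241.97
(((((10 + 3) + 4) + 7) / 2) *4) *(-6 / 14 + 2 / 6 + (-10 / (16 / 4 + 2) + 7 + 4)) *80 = 248320 / 7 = 35474.29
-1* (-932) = 932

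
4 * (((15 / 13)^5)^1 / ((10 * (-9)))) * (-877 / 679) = 0.12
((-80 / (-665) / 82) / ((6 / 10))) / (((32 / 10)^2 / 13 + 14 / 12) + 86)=26000 / 935249483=0.00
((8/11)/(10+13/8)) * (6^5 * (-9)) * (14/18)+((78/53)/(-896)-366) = -3771.33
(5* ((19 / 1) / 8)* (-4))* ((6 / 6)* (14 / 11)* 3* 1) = -1995 / 11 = -181.36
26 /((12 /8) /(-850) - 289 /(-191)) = 8442200 /490727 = 17.20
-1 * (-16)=16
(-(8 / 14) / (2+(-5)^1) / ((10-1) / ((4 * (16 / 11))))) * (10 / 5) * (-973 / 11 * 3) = -71168 / 1089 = -65.35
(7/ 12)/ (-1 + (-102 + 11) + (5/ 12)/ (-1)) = -7/ 1109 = -0.01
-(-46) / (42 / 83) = 1909 / 21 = 90.90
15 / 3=5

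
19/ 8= 2.38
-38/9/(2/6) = -38/3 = -12.67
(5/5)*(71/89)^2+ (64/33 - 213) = -55003412/261393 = -210.42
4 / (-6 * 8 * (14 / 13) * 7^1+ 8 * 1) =-13 / 1150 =-0.01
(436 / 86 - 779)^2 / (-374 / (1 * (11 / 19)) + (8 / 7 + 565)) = -7752442887 / 1033591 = -7500.49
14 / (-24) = -7 / 12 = -0.58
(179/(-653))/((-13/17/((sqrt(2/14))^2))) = 3043/59423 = 0.05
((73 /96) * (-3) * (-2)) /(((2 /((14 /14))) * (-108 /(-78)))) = 949 /576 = 1.65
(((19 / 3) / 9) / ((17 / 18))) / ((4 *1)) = 19 / 102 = 0.19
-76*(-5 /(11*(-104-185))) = -380 /3179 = -0.12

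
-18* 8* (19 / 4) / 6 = -114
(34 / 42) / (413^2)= 17 / 3581949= 0.00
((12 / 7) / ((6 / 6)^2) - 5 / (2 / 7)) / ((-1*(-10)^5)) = -221 / 1400000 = -0.00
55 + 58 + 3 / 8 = 907 / 8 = 113.38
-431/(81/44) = -18964/81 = -234.12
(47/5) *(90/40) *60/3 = 423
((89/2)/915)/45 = 89/82350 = 0.00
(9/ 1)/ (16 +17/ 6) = 54/ 113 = 0.48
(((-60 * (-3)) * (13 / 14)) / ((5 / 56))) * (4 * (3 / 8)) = 2808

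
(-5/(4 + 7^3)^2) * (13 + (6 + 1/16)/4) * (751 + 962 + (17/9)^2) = -322925045/312100128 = -1.03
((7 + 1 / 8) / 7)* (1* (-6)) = -171 / 28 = -6.11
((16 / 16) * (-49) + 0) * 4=-196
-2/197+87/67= 17005/13199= 1.29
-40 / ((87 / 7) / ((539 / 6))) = -75460 / 261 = -289.12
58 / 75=0.77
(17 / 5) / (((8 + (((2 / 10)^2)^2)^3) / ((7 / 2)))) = 5810546875 / 3906250002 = 1.49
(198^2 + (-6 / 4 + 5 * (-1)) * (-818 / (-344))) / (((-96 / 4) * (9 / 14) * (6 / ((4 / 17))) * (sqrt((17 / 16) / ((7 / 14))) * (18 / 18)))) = -94366013 * sqrt(34) / 8052696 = -68.33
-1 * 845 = -845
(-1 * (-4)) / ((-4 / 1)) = -1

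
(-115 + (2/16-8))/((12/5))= -4915/96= -51.20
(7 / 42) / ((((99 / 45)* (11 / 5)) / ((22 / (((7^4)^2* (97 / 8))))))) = 200 / 18453128001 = 0.00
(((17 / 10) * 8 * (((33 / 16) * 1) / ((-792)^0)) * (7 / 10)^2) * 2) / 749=3927 / 107000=0.04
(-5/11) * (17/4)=-1.93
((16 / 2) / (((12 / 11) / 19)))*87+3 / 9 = 36367 / 3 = 12122.33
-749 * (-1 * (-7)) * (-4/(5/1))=20972/5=4194.40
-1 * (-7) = 7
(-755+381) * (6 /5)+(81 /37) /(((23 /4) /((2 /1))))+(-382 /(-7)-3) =-11808773 /29785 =-396.47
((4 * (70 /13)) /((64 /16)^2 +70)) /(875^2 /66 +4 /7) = 64680 /2996038201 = 0.00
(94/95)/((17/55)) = 1034/323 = 3.20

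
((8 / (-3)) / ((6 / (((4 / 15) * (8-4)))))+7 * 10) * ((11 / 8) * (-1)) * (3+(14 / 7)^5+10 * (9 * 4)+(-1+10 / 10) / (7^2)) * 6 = -4078217 / 18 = -226567.61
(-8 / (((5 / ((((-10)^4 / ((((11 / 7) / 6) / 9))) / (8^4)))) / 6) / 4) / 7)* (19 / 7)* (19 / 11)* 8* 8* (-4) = 467856000 / 847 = 552368.36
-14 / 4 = -7 / 2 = -3.50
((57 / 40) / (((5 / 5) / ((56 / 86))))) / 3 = 133 / 430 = 0.31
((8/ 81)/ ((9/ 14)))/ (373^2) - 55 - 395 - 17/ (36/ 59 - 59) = -157132440108287/ 349409266245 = -449.71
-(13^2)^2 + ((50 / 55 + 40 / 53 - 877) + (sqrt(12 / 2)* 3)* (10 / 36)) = -17161384 / 583 + 5* sqrt(6) / 6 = -29434.29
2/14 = 1/7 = 0.14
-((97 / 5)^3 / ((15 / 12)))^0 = -1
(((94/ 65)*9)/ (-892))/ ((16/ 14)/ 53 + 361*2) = -52311/ 2588517100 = -0.00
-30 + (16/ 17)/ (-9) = -4606/ 153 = -30.10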